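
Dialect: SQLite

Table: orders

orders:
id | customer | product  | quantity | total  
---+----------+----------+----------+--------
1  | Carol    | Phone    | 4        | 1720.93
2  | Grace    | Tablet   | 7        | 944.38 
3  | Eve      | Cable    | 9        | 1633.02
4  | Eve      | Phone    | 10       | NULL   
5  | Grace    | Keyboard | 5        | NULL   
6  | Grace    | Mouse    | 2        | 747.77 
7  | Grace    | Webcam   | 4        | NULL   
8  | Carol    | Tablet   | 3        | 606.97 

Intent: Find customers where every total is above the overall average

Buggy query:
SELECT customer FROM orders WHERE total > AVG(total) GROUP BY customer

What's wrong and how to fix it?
Bug: WHERE evaluates per row before aggregation, so AVG() is unavailable

Fix: Compute the overall average in a scalar subquery and compare each group's MIN against it in HAVING

Corrected query:
SELECT customer FROM orders GROUP BY customer HAVING MIN(total) > (SELECT AVG(total) FROM orders)

Result:
customer
--------
Eve     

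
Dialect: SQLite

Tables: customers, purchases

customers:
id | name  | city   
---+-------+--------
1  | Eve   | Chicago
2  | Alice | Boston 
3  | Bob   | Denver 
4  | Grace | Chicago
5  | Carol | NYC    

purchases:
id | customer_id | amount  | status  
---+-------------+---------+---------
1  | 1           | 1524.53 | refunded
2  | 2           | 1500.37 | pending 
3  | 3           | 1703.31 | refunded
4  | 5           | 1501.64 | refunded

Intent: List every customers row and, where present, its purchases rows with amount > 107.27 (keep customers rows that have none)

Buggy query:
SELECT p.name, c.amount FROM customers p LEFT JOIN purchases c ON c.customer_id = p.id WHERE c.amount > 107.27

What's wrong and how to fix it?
Bug: A WHERE condition on the right-hand table after LEFT JOIN drops unmatched parents

Fix: Move the right-table condition into the ON clause so unmatched parents are kept

Corrected query:
SELECT p.name, c.amount FROM customers p LEFT JOIN purchases c ON c.customer_id = p.id AND c.amount > 107.27

Result:
name  | amount 
------+--------
Eve   | 1524.53
Alice | 1500.37
Bob   | 1703.31
Grace | NULL   
Carol | 1501.64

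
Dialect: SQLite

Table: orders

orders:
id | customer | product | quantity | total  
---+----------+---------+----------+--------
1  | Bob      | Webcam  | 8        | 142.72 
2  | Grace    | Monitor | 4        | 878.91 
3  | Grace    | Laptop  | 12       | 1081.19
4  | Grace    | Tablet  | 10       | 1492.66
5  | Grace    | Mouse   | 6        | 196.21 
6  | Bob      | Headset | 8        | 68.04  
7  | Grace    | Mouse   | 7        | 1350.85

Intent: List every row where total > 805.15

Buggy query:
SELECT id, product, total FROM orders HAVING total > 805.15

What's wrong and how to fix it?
Bug: HAVING filters the output of aggregation, but this query has no GROUP BY and no aggregate functions, so SQLite rejects it (HAVING clause on a non-aggregate query); the condition here is per row

Fix: Use WHERE for row-level filtering

Corrected query:
SELECT id, product, total FROM orders WHERE total > 805.15

Result:
id | product | total  
---+---------+--------
2  | Monitor | 878.91 
3  | Laptop  | 1081.19
4  | Tablet  | 1492.66
7  | Mouse   | 1350.85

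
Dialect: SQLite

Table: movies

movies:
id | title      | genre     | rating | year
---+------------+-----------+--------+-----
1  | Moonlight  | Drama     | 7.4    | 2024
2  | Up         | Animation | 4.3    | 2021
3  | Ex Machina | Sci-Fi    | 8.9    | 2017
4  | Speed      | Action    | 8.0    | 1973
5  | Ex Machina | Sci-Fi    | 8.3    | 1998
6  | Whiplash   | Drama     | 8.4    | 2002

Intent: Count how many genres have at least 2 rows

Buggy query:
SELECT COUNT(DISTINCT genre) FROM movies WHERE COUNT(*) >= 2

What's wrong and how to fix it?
Bug: WHERE filters individual rows, not groups, so a group-level COUNT is invalid there

Fix: Group first with HAVING COUNT(*) >= 2, then COUNT the resulting groups

Corrected query:
SELECT COUNT(*) FROM (SELECT genre FROM movies GROUP BY genre HAVING COUNT(*) >= 2)

Result:
COUNT(*)
--------
2       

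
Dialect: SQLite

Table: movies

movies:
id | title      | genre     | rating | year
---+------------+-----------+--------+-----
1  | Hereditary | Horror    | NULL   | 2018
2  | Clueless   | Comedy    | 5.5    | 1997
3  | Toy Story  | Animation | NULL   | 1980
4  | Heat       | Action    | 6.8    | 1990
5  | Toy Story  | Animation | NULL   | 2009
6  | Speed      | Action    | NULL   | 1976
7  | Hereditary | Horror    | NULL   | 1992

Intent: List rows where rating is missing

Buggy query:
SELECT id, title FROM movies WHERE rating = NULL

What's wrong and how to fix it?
Bug: '= NULL' is always unknown in SQL three-valued logic, so no rows match

Fix: Use IS NULL to test for NULL

Corrected query:
SELECT id, title FROM movies WHERE rating IS NULL

Result:
id | title     
---+-----------
1  | Hereditary
3  | Toy Story 
5  | Toy Story 
6  | Speed     
7  | Hereditary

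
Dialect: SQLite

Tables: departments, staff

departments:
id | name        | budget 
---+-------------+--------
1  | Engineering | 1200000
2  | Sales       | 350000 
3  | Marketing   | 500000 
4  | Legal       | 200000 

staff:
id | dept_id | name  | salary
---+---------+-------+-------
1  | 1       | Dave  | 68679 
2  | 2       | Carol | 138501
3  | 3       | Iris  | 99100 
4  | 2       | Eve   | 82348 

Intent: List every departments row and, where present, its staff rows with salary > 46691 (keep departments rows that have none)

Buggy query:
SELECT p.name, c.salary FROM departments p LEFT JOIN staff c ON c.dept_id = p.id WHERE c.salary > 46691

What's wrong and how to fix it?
Bug: A WHERE condition on the right-hand table after LEFT JOIN drops unmatched parents

Fix: Move the right-table condition into the ON clause so unmatched parents are kept

Corrected query:
SELECT p.name, c.salary FROM departments p LEFT JOIN staff c ON c.dept_id = p.id AND c.salary > 46691

Result:
name        | salary
------------+-------
Engineering | 68679 
Sales       | 82348 
Sales       | 138501
Marketing   | 99100 
Legal       | NULL  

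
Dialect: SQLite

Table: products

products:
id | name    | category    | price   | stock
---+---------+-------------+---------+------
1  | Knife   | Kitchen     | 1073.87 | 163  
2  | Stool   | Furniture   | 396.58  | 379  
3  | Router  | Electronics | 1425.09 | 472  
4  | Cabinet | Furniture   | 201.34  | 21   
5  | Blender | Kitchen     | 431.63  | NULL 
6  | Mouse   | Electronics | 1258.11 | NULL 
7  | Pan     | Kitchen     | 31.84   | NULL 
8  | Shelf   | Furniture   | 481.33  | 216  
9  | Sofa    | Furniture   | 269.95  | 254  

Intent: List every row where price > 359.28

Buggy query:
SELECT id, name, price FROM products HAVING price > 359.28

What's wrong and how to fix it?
Bug: This is a non-aggregate query (no GROUP BY, no aggregates), so in SQLite the HAVING clause is invalid here; a row-level condition belongs in WHERE

Fix: Replace HAVING with WHERE since the condition applies to individual rows

Corrected query:
SELECT id, name, price FROM products WHERE price > 359.28

Result:
id | name    | price  
---+---------+--------
1  | Knife   | 1073.87
2  | Stool   | 396.58 
3  | Router  | 1425.09
5  | Blender | 431.63 
6  | Mouse   | 1258.11
8  | Shelf   | 481.33 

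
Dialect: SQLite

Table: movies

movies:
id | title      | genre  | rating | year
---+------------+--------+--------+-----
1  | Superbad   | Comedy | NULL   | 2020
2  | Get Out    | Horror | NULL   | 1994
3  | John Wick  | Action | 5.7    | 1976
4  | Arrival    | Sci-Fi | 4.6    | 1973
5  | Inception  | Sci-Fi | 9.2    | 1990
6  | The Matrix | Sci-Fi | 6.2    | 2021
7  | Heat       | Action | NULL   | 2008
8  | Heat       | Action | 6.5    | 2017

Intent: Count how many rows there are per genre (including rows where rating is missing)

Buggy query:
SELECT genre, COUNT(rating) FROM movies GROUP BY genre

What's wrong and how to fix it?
Bug: COUNT(column) counts non-NULL values only; rows with NULL rating aren't counted

Fix: Use COUNT(*) to count all rows regardless of NULL

Corrected query:
SELECT genre, COUNT(*) FROM movies GROUP BY genre

Result:
genre  | COUNT(*)
-------+---------
Action | 3       
Comedy | 1       
Horror | 1       
Sci-Fi | 3       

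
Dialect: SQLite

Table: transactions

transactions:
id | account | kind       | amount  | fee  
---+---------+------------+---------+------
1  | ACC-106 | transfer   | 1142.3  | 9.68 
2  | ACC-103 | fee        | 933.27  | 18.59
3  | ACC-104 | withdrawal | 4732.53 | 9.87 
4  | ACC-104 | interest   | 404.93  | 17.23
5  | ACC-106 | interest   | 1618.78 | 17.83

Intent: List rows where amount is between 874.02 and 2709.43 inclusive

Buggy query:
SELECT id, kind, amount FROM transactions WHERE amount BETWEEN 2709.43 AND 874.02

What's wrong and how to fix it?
Bug: BETWEEN expects the lower bound first; with 2709.43 AND 874.02 the range is empty

Fix: Swap the bounds so the smaller value comes first

Corrected query:
SELECT id, kind, amount FROM transactions WHERE amount BETWEEN 874.02 AND 2709.43

Result:
id | kind     | amount 
---+----------+--------
1  | transfer | 1142.3 
2  | fee      | 933.27 
5  | interest | 1618.78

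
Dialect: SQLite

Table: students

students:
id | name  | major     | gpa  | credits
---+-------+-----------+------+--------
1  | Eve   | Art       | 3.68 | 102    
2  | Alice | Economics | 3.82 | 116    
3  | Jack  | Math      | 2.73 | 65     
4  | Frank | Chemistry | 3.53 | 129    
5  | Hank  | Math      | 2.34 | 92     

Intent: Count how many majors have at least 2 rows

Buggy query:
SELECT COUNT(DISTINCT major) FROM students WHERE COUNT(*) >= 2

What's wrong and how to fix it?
Bug: COUNT(*) cannot appear in WHERE; the per-group count doesn't exist yet

Fix: Use a subquery that GROUPs and filters with HAVING, then count its rows

Corrected query:
SELECT COUNT(*) FROM (SELECT major FROM students GROUP BY major HAVING COUNT(*) >= 2)

Result:
COUNT(*)
--------
1       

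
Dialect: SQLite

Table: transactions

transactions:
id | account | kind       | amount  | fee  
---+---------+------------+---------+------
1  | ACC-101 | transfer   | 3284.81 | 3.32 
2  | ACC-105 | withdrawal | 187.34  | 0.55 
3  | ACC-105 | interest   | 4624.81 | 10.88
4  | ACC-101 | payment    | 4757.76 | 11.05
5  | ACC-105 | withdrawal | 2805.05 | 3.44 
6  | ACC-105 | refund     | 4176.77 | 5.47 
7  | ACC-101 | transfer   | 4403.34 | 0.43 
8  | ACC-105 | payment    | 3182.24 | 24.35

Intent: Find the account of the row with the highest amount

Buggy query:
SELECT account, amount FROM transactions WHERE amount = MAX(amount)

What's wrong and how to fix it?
Bug: WHERE is evaluated per row; an aggregate over the whole table isn't defined there

Fix: Wrap MAX in a scalar subquery so WHERE compares against a single value

Corrected query:
SELECT account, amount FROM transactions WHERE amount = (SELECT MAX(amount) FROM transactions)

Result:
account | amount 
--------+--------
ACC-101 | 4757.76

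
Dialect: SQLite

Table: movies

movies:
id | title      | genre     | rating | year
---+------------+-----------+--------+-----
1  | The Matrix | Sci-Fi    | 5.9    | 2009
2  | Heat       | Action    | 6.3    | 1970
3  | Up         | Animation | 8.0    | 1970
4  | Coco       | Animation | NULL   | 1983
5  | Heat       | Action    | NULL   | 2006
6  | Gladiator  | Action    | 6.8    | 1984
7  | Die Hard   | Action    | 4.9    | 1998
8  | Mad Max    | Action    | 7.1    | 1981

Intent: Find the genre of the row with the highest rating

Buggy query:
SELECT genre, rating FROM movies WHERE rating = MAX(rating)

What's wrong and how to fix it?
Bug: MAX(rating) is an aggregate and cannot be used directly in WHERE

Fix: Wrap MAX in a scalar subquery so WHERE compares against a single value

Corrected query:
SELECT genre, rating FROM movies WHERE rating = (SELECT MAX(rating) FROM movies)

Result:
genre     | rating
----------+-------
Animation | 8     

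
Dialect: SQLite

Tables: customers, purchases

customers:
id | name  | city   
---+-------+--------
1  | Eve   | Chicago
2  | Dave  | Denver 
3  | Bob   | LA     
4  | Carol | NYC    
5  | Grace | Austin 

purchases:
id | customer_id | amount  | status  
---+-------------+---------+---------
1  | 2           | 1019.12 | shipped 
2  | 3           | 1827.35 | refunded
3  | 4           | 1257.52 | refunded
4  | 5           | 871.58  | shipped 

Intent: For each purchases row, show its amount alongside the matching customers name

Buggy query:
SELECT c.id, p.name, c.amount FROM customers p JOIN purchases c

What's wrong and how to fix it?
Bug: Missing join condition: each purchases row is matched to all customers rows instead of just its own

Fix: Specify the join condition linking the foreign key to the parent id

Corrected query:
SELECT c.id, p.name, c.amount FROM customers p JOIN purchases c ON c.customer_id = p.id

Result:
id | name  | amount 
---+-------+--------
1  | Dave  | 1019.12
2  | Bob   | 1827.35
3  | Carol | 1257.52
4  | Grace | 871.58 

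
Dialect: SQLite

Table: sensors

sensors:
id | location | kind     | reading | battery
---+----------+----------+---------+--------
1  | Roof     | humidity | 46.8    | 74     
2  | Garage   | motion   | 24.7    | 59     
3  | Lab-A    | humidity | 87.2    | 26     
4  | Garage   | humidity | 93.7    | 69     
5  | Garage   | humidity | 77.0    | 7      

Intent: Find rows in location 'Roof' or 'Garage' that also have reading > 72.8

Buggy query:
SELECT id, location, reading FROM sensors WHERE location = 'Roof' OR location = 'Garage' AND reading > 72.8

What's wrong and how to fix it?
Bug: AND binds tighter than OR, so this parses as location = 'Roof' OR (location = 'Garage' AND reading > 72.8)

Fix: Add parentheses around the OR so the AND applies to both alternatives

Corrected query:
SELECT id, location, reading FROM sensors WHERE (location = 'Roof' OR location = 'Garage') AND reading > 72.8

Result:
id | location | reading
---+----------+--------
4  | Garage   | 93.7   
5  | Garage   | 77     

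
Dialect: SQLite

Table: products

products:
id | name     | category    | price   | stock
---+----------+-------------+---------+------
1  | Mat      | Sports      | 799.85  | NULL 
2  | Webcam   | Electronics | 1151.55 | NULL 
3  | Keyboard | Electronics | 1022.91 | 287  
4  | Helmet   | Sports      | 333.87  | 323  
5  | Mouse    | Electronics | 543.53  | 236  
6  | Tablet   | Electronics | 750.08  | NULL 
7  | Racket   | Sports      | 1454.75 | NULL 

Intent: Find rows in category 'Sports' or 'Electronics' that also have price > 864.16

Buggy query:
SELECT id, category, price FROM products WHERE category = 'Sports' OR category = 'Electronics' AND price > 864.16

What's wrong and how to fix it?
Bug: Without parentheses, AND is evaluated before OR, so the price filter only applies to the 'Electronics' branch

Fix: Group the OR with parentheses (or use IN), then AND the threshold

Corrected query:
SELECT id, category, price FROM products WHERE (category = 'Sports' OR category = 'Electronics') AND price > 864.16

Result:
id | category    | price  
---+-------------+--------
2  | Electronics | 1151.55
3  | Electronics | 1022.91
7  | Sports      | 1454.75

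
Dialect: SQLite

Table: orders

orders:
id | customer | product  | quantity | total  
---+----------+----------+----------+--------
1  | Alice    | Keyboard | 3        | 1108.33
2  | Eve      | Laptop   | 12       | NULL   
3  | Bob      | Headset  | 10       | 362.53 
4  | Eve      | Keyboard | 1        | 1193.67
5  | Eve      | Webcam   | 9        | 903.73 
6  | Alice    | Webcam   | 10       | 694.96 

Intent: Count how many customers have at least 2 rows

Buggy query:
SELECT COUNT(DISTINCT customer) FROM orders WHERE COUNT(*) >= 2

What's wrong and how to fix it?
Bug: COUNT(*) cannot appear in WHERE; the per-group count doesn't exist yet

Fix: Group first with HAVING COUNT(*) >= 2, then COUNT the resulting groups

Corrected query:
SELECT COUNT(*) FROM (SELECT customer FROM orders GROUP BY customer HAVING COUNT(*) >= 2)

Result:
COUNT(*)
--------
2       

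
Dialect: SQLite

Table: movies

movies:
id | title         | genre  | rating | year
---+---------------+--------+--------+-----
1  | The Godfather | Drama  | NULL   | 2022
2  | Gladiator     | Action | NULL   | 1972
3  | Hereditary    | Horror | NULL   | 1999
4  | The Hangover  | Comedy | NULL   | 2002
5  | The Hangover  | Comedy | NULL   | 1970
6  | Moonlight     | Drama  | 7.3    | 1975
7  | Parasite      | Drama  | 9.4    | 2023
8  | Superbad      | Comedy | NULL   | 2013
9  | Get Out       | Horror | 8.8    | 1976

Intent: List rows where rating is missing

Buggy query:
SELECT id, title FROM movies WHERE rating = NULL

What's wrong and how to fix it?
Bug: '= NULL' is always unknown in SQL three-valued logic, so no rows match

Fix: Use IS NULL to test for NULL

Corrected query:
SELECT id, title FROM movies WHERE rating IS NULL

Result:
id | title        
---+--------------
1  | The Godfather
2  | Gladiator    
3  | Hereditary   
4  | The Hangover 
5  | The Hangover 
8  | Superbad     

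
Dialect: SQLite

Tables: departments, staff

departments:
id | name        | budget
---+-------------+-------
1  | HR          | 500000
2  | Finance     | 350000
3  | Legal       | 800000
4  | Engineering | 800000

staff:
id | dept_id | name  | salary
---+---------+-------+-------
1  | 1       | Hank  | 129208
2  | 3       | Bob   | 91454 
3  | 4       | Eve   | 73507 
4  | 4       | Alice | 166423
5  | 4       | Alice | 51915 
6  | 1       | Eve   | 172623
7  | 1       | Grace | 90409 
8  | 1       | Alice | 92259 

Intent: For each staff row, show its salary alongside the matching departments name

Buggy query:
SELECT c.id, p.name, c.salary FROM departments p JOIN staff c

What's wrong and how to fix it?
Bug: Missing join condition: each staff row is matched to all departments rows instead of just its own

Fix: Specify the join condition linking the foreign key to the parent id

Corrected query:
SELECT c.id, p.name, c.salary FROM departments p JOIN staff c ON c.dept_id = p.id

Result:
id | name        | salary
---+-------------+-------
1  | HR          | 129208
2  | Legal       | 91454 
3  | Engineering | 73507 
4  | Engineering | 166423
5  | Engineering | 51915 
6  | HR          | 172623
7  | HR          | 90409 
8  | HR          | 92259 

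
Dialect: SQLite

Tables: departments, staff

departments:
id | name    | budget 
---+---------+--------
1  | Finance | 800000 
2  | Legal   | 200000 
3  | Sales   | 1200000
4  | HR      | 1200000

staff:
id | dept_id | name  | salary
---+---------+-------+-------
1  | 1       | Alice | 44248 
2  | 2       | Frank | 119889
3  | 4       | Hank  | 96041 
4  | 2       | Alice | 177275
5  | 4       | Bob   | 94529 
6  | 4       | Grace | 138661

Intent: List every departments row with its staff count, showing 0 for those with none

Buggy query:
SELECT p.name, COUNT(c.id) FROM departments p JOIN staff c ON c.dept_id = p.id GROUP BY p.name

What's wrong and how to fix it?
Bug: INNER JOIN drops departments rows that have no matching staff rows

Fix: Use LEFT JOIN so parents without children still appear (COUNT(c.id) gives 0)

Corrected query:
SELECT p.name, COUNT(c.id) FROM departments p LEFT JOIN staff c ON c.dept_id = p.id GROUP BY p.name

Result:
name    | COUNT(c.id)
--------+------------
Finance | 1          
HR      | 3          
Legal   | 2          
Sales   | 0          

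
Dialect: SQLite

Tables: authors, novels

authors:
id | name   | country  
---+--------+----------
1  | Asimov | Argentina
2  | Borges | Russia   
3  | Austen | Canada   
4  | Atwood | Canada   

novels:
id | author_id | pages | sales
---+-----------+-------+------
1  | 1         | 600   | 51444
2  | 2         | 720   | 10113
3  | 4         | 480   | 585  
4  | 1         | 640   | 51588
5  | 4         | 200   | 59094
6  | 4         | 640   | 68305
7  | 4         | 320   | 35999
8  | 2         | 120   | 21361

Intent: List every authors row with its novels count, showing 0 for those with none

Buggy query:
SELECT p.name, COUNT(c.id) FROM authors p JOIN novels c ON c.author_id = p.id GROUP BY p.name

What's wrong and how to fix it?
Bug: INNER JOIN drops authors rows that have no matching novels rows

Fix: Switch to LEFT JOIN to retain unmatched parent rows

Corrected query:
SELECT p.name, COUNT(c.id) FROM authors p LEFT JOIN novels c ON c.author_id = p.id GROUP BY p.name

Result:
name   | COUNT(c.id)
-------+------------
Asimov | 2          
Atwood | 4          
Austen | 0          
Borges | 2          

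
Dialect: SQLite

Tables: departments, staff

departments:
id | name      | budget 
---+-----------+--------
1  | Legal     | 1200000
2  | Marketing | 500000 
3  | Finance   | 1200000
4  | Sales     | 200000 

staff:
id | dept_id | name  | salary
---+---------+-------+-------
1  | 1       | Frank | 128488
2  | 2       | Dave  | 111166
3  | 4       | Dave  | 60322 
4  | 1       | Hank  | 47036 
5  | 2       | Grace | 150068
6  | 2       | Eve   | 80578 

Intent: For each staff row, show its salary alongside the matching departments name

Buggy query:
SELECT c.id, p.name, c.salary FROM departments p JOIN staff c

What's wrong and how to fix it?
Bug: JOIN with no ON clause produces a cartesian product; every staff row pairs with every departments row

Fix: Specify the join condition linking the foreign key to the parent id

Corrected query:
SELECT c.id, p.name, c.salary FROM departments p JOIN staff c ON c.dept_id = p.id

Result:
id | name      | salary
---+-----------+-------
1  | Legal     | 128488
2  | Marketing | 111166
3  | Sales     | 60322 
4  | Legal     | 47036 
5  | Marketing | 150068
6  | Marketing | 80578 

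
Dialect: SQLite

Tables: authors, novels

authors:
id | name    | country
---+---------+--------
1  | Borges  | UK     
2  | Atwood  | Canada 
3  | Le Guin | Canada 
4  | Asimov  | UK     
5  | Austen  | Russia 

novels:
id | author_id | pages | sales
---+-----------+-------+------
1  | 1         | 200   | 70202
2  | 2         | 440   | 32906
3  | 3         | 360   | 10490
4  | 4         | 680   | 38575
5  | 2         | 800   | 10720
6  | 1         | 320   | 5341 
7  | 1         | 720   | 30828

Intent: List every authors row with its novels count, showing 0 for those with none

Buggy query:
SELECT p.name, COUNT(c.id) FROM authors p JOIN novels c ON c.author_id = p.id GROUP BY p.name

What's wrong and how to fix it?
Bug: An inner join excludes parents with zero children

Fix: Use LEFT JOIN so parents without children still appear (COUNT(c.id) gives 0)

Corrected query:
SELECT p.name, COUNT(c.id) FROM authors p LEFT JOIN novels c ON c.author_id = p.id GROUP BY p.name

Result:
name    | COUNT(c.id)
--------+------------
Asimov  | 1          
Atwood  | 2          
Austen  | 0          
Borges  | 3          
Le Guin | 1          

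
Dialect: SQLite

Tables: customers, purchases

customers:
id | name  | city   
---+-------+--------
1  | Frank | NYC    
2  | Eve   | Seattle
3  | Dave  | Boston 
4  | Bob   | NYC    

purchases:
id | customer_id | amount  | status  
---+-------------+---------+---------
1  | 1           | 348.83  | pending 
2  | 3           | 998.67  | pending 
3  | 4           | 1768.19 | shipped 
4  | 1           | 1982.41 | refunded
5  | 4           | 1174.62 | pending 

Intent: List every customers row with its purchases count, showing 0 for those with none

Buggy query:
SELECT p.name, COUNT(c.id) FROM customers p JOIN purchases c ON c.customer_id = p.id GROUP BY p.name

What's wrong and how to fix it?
Bug: INNER JOIN drops customers rows that have no matching purchases rows

Fix: Switch to LEFT JOIN to retain unmatched parent rows

Corrected query:
SELECT p.name, COUNT(c.id) FROM customers p LEFT JOIN purchases c ON c.customer_id = p.id GROUP BY p.name

Result:
name  | COUNT(c.id)
------+------------
Bob   | 2          
Dave  | 1          
Eve   | 0          
Frank | 2          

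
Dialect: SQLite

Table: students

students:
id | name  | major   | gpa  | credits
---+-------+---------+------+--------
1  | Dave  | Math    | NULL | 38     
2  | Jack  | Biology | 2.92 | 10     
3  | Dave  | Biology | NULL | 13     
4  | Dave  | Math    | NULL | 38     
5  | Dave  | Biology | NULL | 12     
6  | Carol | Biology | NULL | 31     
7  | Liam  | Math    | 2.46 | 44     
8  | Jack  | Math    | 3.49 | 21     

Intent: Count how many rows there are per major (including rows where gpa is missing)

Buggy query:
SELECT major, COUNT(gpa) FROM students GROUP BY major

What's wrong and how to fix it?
Bug: COUNT(gpa) skips NULLs, so groups with missing gpa are undercounted

Fix: Replace COUNT(gpa) with COUNT(*)

Corrected query:
SELECT major, COUNT(*) FROM students GROUP BY major

Result:
major   | COUNT(*)
--------+---------
Biology | 4       
Math    | 4       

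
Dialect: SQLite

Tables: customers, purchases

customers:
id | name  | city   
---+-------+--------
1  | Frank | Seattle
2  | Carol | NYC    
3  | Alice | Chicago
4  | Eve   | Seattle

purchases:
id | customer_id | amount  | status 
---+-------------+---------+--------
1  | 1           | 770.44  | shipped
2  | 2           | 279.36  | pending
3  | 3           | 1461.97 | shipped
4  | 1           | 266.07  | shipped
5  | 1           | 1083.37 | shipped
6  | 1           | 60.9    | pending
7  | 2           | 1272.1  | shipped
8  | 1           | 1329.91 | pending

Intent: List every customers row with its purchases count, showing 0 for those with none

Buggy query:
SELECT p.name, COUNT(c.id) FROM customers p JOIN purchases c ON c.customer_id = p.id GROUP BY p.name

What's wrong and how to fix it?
Bug: An inner join excludes parents with zero children

Fix: Switch to LEFT JOIN to retain unmatched parent rows

Corrected query:
SELECT p.name, COUNT(c.id) FROM customers p LEFT JOIN purchases c ON c.customer_id = p.id GROUP BY p.name

Result:
name  | COUNT(c.id)
------+------------
Alice | 1          
Carol | 2          
Eve   | 0          
Frank | 5          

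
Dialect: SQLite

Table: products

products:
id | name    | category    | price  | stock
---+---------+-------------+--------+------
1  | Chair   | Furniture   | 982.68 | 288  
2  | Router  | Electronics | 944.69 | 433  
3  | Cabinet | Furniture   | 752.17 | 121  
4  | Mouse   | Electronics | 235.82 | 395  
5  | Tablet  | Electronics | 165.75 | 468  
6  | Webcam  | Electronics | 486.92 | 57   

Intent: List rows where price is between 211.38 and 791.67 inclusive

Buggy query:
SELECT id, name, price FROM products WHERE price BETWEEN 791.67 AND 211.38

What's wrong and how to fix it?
Bug: BETWEEN expects the lower bound first; with 791.67 AND 211.38 the range is empty

Fix: Swap the bounds so the smaller value comes first

Corrected query:
SELECT id, name, price FROM products WHERE price BETWEEN 211.38 AND 791.67

Result:
id | name    | price 
---+---------+-------
3  | Cabinet | 752.17
4  | Mouse   | 235.82
6  | Webcam  | 486.92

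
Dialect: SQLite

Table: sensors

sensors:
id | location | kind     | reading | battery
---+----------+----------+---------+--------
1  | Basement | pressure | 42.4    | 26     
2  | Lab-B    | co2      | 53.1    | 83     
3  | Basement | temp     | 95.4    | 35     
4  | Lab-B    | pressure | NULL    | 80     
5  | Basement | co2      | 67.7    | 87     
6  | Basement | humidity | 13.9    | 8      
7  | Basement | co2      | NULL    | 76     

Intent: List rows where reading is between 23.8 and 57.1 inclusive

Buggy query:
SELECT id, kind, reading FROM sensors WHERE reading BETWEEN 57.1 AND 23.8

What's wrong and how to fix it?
Bug: The bounds are reversed; BETWEEN a AND b requires a <= b to match anything

Fix: Swap the bounds so the smaller value comes first

Corrected query:
SELECT id, kind, reading FROM sensors WHERE reading BETWEEN 23.8 AND 57.1

Result:
id | kind     | reading
---+----------+--------
1  | pressure | 42.4   
2  | co2      | 53.1   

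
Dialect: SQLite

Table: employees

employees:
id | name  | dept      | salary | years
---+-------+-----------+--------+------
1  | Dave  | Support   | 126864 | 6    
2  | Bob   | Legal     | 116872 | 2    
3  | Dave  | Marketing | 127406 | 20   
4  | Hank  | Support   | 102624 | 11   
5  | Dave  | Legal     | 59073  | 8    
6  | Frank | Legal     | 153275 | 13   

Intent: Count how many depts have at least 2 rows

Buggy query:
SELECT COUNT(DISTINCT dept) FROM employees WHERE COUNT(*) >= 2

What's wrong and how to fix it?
Bug: COUNT(*) cannot appear in WHERE; the per-group count doesn't exist yet

Fix: Group first with HAVING COUNT(*) >= 2, then COUNT the resulting groups

Corrected query:
SELECT COUNT(*) FROM (SELECT dept FROM employees GROUP BY dept HAVING COUNT(*) >= 2)

Result:
COUNT(*)
--------
2       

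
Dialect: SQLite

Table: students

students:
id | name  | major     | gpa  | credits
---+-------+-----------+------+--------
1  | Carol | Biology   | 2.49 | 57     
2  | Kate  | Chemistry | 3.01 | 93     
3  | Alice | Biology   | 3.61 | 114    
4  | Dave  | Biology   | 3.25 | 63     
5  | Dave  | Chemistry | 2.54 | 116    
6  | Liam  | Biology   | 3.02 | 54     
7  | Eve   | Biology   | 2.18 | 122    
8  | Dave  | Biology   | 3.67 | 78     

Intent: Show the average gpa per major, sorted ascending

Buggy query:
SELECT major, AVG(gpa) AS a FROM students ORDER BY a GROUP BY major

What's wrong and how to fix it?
Bug: ORDER BY appears before GROUP BY; SQL clause order requires GROUP BY first

Fix: Reorder: SELECT … FROM … GROUP BY … ORDER BY …

Corrected query:
SELECT major, AVG(gpa) AS a FROM students GROUP BY major ORDER BY a

Result:
major     | a       
----------+---------
Chemistry | 2.775   
Biology   | 3.036667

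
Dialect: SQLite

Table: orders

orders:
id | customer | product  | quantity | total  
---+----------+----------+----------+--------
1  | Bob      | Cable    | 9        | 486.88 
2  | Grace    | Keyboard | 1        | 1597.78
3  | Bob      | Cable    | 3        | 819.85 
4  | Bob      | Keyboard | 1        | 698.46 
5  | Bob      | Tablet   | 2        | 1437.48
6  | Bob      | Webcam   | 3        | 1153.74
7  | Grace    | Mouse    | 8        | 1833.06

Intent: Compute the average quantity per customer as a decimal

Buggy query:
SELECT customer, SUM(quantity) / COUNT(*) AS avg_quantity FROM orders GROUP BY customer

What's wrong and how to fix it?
Bug: Both operands are integers, so '/' performs integer division and truncates

Fix: Multiply by 1.0 (or CAST to REAL) to force floating-point division

Corrected query:
SELECT customer, SUM(quantity) * 1.0 / COUNT(*) AS avg_quantity FROM orders GROUP BY customer

Result:
customer | avg_quantity
---------+-------------
Bob      | 3.6         
Grace    | 4.5         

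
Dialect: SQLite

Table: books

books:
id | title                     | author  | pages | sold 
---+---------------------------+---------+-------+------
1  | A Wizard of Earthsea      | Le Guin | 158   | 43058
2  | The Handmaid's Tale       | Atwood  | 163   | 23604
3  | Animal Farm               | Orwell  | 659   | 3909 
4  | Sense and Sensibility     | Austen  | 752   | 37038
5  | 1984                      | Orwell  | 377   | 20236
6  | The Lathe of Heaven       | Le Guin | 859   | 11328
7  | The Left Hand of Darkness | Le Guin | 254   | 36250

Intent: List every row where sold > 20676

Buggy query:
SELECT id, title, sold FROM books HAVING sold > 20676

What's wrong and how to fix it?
Bug: HAVING filters the output of aggregation, but this query has no GROUP BY and no aggregate functions, so SQLite rejects it (HAVING clause on a non-aggregate query); the condition here is per row

Fix: Use WHERE for row-level filtering

Corrected query:
SELECT id, title, sold FROM books WHERE sold > 20676

Result:
id | title                     | sold 
---+---------------------------+------
1  | A Wizard of Earthsea      | 43058
2  | The Handmaid's Tale       | 23604
4  | Sense and Sensibility     | 37038
7  | The Left Hand of Darkness | 36250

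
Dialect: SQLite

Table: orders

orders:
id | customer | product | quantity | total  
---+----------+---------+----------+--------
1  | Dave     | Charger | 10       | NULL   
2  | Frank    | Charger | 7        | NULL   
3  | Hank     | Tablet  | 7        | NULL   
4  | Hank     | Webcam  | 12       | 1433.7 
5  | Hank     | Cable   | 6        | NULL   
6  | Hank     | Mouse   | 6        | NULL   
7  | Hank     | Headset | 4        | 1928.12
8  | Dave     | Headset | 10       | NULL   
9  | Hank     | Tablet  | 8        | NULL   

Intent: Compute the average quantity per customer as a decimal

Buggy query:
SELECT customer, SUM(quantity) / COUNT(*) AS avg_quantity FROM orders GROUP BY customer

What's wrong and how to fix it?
Bug: Both operands are integers, so '/' performs integer division and truncates

Fix: Cast one side to REAL so the division keeps the fractional part

Corrected query:
SELECT customer, SUM(quantity) * 1.0 / COUNT(*) AS avg_quantity FROM orders GROUP BY customer

Result:
customer | avg_quantity
---------+-------------
Dave     | 10          
Frank    | 7           
Hank     | 7.166667    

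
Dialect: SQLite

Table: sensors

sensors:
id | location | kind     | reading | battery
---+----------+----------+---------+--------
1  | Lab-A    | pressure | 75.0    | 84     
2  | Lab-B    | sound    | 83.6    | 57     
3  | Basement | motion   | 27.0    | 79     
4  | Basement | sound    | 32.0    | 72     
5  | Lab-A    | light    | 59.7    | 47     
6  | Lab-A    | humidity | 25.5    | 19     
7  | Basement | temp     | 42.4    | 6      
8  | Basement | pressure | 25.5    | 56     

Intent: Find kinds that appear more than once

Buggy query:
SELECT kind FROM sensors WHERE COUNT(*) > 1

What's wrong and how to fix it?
Bug: WHERE can't reference COUNT(*); aggregates are computed after WHERE

Fix: GROUP BY kind, then filter groups with HAVING COUNT(*) > 1

Corrected query:
SELECT kind FROM sensors GROUP BY kind HAVING COUNT(*) > 1

Result:
kind    
--------
pressure
sound   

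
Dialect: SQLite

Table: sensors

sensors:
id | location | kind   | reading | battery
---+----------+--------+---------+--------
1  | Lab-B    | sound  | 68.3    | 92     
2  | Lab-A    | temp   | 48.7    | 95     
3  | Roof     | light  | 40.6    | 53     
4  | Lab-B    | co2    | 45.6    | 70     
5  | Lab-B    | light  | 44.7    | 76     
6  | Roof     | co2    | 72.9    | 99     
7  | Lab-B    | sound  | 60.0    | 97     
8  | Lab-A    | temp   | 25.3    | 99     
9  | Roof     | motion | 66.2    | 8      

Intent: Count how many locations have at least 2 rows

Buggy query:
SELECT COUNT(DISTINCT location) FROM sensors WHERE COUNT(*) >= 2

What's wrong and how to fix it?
Bug: COUNT(*) cannot appear in WHERE; the per-group count doesn't exist yet

Fix: Group first with HAVING COUNT(*) >= 2, then COUNT the resulting groups

Corrected query:
SELECT COUNT(*) FROM (SELECT location FROM sensors GROUP BY location HAVING COUNT(*) >= 2)

Result:
COUNT(*)
--------
3       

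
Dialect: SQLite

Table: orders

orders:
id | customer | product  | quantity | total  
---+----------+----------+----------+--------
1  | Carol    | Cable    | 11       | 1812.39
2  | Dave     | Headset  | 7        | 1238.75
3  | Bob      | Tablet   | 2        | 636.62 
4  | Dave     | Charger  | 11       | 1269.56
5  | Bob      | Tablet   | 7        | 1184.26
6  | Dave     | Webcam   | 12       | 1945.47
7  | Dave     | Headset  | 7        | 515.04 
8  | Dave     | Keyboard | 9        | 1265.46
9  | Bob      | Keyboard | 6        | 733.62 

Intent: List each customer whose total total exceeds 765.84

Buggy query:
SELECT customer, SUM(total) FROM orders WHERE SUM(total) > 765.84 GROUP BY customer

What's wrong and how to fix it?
Bug: WHERE runs before GROUP BY, so aggregates aren't available there

Fix: Use HAVING (which filters groups after aggregation) instead of WHERE

Corrected query:
SELECT customer, SUM(total) FROM orders GROUP BY customer HAVING SUM(total) > 765.84

Result:
customer | SUM(total)
---------+-----------
Bob      | 2554.5    
Carol    | 1812.39   
Dave     | 6234.28   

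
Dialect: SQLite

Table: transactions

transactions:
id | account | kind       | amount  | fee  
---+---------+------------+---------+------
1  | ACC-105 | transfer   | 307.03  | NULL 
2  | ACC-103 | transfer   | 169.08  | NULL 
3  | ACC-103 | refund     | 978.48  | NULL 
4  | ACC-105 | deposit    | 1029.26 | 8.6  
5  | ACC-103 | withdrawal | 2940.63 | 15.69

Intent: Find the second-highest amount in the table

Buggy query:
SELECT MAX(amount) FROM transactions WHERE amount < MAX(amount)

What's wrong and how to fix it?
Bug: The inner MAX is an aggregate inside WHERE, which is not allowed

Fix: Compute the overall MAX in a subquery, then take MAX of rows below it

Corrected query:
SELECT MAX(amount) FROM transactions WHERE amount < (SELECT MAX(amount) FROM transactions)

Result:
MAX(amount)
-----------
1029.26    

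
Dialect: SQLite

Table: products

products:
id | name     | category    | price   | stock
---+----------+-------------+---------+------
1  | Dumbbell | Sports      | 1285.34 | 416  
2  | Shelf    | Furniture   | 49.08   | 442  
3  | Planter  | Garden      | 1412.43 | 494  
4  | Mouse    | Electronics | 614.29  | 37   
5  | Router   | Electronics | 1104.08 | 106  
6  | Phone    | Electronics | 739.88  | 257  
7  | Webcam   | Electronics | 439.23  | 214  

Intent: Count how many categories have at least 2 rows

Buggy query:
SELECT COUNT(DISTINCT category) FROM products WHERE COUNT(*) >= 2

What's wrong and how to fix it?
Bug: COUNT(*) cannot appear in WHERE; the per-group count doesn't exist yet

Fix: Group first with HAVING COUNT(*) >= 2, then COUNT the resulting groups

Corrected query:
SELECT COUNT(*) FROM (SELECT category FROM products GROUP BY category HAVING COUNT(*) >= 2)

Result:
COUNT(*)
--------
1       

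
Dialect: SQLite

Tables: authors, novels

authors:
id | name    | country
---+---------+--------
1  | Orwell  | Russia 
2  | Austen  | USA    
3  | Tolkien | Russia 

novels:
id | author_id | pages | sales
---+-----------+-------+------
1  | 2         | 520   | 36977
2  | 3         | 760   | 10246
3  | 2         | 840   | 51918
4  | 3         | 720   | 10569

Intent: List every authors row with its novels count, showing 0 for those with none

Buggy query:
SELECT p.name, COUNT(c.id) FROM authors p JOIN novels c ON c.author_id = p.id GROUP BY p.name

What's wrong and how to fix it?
Bug: INNER JOIN drops authors rows that have no matching novels rows

Fix: Use LEFT JOIN so parents without children still appear (COUNT(c.id) gives 0)

Corrected query:
SELECT p.name, COUNT(c.id) FROM authors p LEFT JOIN novels c ON c.author_id = p.id GROUP BY p.name

Result:
name    | COUNT(c.id)
--------+------------
Austen  | 2          
Orwell  | 0          
Tolkien | 2          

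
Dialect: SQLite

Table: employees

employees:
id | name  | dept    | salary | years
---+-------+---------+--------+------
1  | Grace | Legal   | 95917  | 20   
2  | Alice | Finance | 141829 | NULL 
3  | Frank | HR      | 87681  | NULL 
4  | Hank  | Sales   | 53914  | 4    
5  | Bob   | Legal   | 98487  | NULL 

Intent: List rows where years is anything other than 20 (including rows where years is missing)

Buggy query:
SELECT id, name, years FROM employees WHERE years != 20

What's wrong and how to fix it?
Bug: Inequality against NULL is unknown, not true; rows with NULL are dropped

Fix: Add an explicit OR years IS NULL to include the missing-value rows

Corrected query:
SELECT id, name, years FROM employees WHERE years != 20 OR years IS NULL

Result:
id | name  | years
---+-------+------
2  | Alice | NULL 
3  | Frank | NULL 
4  | Hank  | 4    
5  | Bob   | NULL 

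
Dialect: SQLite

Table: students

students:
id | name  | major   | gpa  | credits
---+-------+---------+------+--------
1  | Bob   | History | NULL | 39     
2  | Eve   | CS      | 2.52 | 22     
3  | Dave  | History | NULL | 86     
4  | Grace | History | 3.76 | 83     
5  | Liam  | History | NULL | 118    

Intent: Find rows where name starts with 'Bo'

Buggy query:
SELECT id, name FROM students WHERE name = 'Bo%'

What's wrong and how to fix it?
Bug: Wildcards only work with LIKE; '=' treats '%' as a literal character

Fix: Replace '=' with LIKE so 'Bo%' is treated as a pattern

Corrected query:
SELECT id, name FROM students WHERE name LIKE 'Bo%'

Result:
id | name
---+-----
1  | Bob 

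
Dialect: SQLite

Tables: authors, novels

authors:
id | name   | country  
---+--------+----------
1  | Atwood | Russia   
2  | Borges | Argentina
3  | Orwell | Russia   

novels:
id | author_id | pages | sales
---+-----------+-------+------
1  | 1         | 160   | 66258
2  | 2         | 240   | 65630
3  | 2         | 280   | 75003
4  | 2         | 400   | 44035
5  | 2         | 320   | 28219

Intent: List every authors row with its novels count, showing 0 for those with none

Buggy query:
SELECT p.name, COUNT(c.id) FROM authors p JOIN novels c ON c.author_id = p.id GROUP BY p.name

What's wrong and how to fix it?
Bug: An inner join excludes parents with zero children

Fix: Switch to LEFT JOIN to retain unmatched parent rows

Corrected query:
SELECT p.name, COUNT(c.id) FROM authors p LEFT JOIN novels c ON c.author_id = p.id GROUP BY p.name

Result:
name   | COUNT(c.id)
-------+------------
Atwood | 1          
Borges | 4          
Orwell | 0          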